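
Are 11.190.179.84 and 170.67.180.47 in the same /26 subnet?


Mask: 255.255.255.192
11.190.179.84 AND mask = 11.190.179.64
170.67.180.47 AND mask = 170.67.180.0
No, different subnets (11.190.179.64 vs 170.67.180.0)


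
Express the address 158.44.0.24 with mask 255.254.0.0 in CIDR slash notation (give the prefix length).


Binary: 11111111.11111110.00000000.00000000
Count leading 1s
Prefix: /15


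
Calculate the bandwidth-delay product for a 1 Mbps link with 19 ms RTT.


BDP = bandwidth * RTT
= 1 Mbps * 19 ms
= 1 * 1e6 * 19 / 1000 bits
= 19000 bits
= 2375 bytes
= 2.3193 KB
BDP = 19000 bits (2375 bytes)


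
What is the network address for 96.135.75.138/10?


IP:   01100000.10000111.01001011.10001010
Mask: 11111111.11000000.00000000.00000000
AND operation:
Net:  01100000.10000000.00000000.00000000
Network: 96.128.0.0/10


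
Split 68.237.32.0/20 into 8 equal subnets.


New prefix = 20 + 3 = 23
Each subnet has 512 addresses
  68.237.32.0/23
  68.237.34.0/23
  68.237.36.0/23
  68.237.38.0/23
  68.237.40.0/23
  68.237.42.0/23
  68.237.44.0/23
  68.237.46.0/23
Subnets: 68.237.32.0/23, 68.237.34.0/23, 68.237.36.0/23, 68.237.38.0/23, 68.237.40.0/23, 68.237.42.0/23, 68.237.44.0/23, 68.237.46.0/23


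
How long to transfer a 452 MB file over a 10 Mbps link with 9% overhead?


Effective throughput = 10 * (1 - 9/100) = 9.1 Mbps
File size in Mb = 452 * 8 = 3616 Mb
Time = 3616 / 9.1
Time = 397.3626 seconds


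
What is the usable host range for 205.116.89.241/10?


Network: 205.64.0.0
Broadcast: 205.127.255.255
First usable = network + 1
Last usable = broadcast - 1
Range: 205.64.0.1 to 205.127.255.254


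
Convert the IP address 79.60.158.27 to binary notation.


79 = 01001111
60 = 00111100
158 = 10011110
27 = 00011011
Binary: 01001111.00111100.10011110.00011011


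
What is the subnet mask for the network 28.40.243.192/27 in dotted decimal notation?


/27 means 27 network bits, 5 host bits
Binary: 11111111111111111111111111100000
Mask: 255.255.255.224


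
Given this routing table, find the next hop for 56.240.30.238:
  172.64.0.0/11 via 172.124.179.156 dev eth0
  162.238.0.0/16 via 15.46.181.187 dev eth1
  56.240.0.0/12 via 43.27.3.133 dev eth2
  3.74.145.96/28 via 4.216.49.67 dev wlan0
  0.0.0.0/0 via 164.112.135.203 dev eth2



Longest prefix match for 56.240.30.238:
  /11 172.64.0.0: no
  /16 162.238.0.0: no
  /12 56.240.0.0: MATCH
  /28 3.74.145.96: no
  /0 0.0.0.0: MATCH
Selected: next-hop 43.27.3.133 via eth2 (matched /12)


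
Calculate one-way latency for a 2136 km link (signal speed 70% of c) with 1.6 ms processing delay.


Speed = 0.7 * 3e5 km/s = 210000 km/s
Propagation delay = 2136 / 210000 = 0.0102 s = 10.1714 ms
Processing delay = 1.6 ms
Total one-way latency = 11.7714 ms


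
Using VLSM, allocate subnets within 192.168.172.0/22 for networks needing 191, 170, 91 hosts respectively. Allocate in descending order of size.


191 hosts -> /24 (254 usable): 192.168.172.0/24
170 hosts -> /24 (254 usable): 192.168.173.0/24
91 hosts -> /25 (126 usable): 192.168.174.0/25
Allocation: 192.168.172.0/24 (191 hosts, 254 usable); 192.168.173.0/24 (170 hosts, 254 usable); 192.168.174.0/25 (91 hosts, 126 usable)


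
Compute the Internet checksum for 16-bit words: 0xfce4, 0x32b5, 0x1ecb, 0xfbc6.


Sum all words (with carry folding):
+ 0xfce4 = 0xfce4
+ 0x32b5 = 0x2f9a
+ 0x1ecb = 0x4e65
+ 0xfbc6 = 0x4a2c
One's complement: ~0x4a2c
Checksum = 0xb5d3


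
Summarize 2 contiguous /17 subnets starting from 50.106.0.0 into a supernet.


Original prefix: /17
Number of subnets: 2 = 2^1
New prefix = 17 - 1 = 16
Supernet: 50.106.0.0/16


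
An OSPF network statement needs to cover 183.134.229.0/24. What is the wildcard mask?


Subnet mask: 255.255.255.0
Wildcard = 255.255.255.255 - subnet mask
255 - 255 = 0
255 - 255 = 0
255 - 255 = 0
255 - 0 = 255
Wildcard: 0.0.0.255


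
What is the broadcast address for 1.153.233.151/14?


Network: 1.152.0.0/14
Host bits = 18
Set all host bits to 1:
Broadcast: 1.155.255.255


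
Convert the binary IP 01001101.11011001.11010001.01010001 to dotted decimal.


01001101 = 77
11011001 = 217
11010001 = 209
01010001 = 81
IP: 77.217.209.81


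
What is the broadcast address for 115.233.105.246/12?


Network: 115.224.0.0/12
Host bits = 20
Set all host bits to 1:
Broadcast: 115.239.255.255


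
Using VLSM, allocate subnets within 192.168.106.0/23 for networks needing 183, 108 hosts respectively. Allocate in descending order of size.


183 hosts -> /24 (254 usable): 192.168.106.0/24
108 hosts -> /25 (126 usable): 192.168.107.0/25
Allocation: 192.168.106.0/24 (183 hosts, 254 usable); 192.168.107.0/25 (108 hosts, 126 usable)


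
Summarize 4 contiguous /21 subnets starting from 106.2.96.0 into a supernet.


Original prefix: /21
Number of subnets: 4 = 2^2
New prefix = 21 - 2 = 19
Supernet: 106.2.96.0/19


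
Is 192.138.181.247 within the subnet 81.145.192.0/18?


Subnet network: 81.145.192.0
Test IP AND mask: 192.138.128.0
No, 192.138.181.247 is not in 81.145.192.0/18


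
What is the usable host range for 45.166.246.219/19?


Network: 45.166.224.0
Broadcast: 45.166.255.255
First usable = network + 1
Last usable = broadcast - 1
Range: 45.166.224.1 to 45.166.255.254


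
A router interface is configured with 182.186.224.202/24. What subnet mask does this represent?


/24 means 24 network bits, 8 host bits
Binary: 11111111111111111111111100000000
Mask: 255.255.255.0


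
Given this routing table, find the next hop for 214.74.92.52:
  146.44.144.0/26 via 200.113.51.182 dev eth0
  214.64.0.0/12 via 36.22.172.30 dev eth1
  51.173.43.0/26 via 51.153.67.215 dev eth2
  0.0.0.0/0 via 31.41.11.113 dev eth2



Longest prefix match for 214.74.92.52:
  /26 146.44.144.0: no
  /12 214.64.0.0: MATCH
  /26 51.173.43.0: no
  /0 0.0.0.0: MATCH
Selected: next-hop 36.22.172.30 via eth1 (matched /12)


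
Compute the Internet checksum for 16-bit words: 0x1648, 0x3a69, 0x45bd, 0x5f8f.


Sum all words (with carry folding):
+ 0x1648 = 0x1648
+ 0x3a69 = 0x50b1
+ 0x45bd = 0x966e
+ 0x5f8f = 0xf5fd
One's complement: ~0xf5fd
Checksum = 0x0a02


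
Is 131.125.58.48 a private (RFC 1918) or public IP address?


RFC 1918 private ranges:
  10.0.0.0/8 (10.0.0.0 - 10.255.255.255)
  172.16.0.0/12 (172.16.0.0 - 172.31.255.255)
  192.168.0.0/16 (192.168.0.0 - 192.168.255.255)
Public (not in any RFC 1918 range)


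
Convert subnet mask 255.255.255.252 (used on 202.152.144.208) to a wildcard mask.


Subnet mask: 255.255.255.252
Wildcard = 255.255.255.255 - subnet mask
255 - 255 = 0
255 - 255 = 0
255 - 255 = 0
255 - 252 = 3
Wildcard: 0.0.0.3


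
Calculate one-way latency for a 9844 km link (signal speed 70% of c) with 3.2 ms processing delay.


Speed = 0.7 * 3e5 km/s = 210000 km/s
Propagation delay = 9844 / 210000 = 0.0469 s = 46.8762 ms
Processing delay = 3.2 ms
Total one-way latency = 50.0762 ms


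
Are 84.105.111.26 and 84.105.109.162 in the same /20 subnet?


Mask: 255.255.240.0
84.105.111.26 AND mask = 84.105.96.0
84.105.109.162 AND mask = 84.105.96.0
Yes, same subnet (84.105.96.0)


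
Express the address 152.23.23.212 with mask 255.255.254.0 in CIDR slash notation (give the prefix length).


Binary: 11111111.11111111.11111110.00000000
Count leading 1s
Prefix: /23


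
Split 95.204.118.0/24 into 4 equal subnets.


New prefix = 24 + 2 = 26
Each subnet has 64 addresses
  95.204.118.0/26
  95.204.118.64/26
  95.204.118.128/26
  95.204.118.192/26
Subnets: 95.204.118.0/26, 95.204.118.64/26, 95.204.118.128/26, 95.204.118.192/26


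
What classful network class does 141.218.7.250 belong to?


First octet: 141
Binary: 10001101
10xxxxxx -> Class B (128-191)
Class B, default mask 255.255.0.0 (/16)


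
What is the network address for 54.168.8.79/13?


IP:   00110110.10101000.00001000.01001111
Mask: 11111111.11111000.00000000.00000000
AND operation:
Net:  00110110.10101000.00000000.00000000
Network: 54.168.0.0/13


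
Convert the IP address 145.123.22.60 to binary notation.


145 = 10010001
123 = 01111011
22 = 00010110
60 = 00111100
Binary: 10010001.01111011.00010110.00111100


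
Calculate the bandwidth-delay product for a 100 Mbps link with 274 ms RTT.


BDP = bandwidth * RTT
= 100 Mbps * 274 ms
= 100 * 1e6 * 274 / 1000 bits
= 27400000 bits
= 3425000 bytes
= 3344.7266 KB
BDP = 27400000 bits (3425000 bytes)


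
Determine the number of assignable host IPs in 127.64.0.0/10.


Host bits = 32 - 10 = 22
Total addresses = 2^22 = 4194304
Usable = total - 2 (network and broadcast)
Usable hosts: 4194302


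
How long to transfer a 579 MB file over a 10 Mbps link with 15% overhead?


Effective throughput = 10 * (1 - 15/100) = 8.5 Mbps
File size in Mb = 579 * 8 = 4632 Mb
Time = 4632 / 8.5
Time = 544.9412 seconds


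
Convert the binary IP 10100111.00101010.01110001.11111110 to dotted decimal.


10100111 = 167
00101010 = 42
01110001 = 113
11111110 = 254
IP: 167.42.113.254


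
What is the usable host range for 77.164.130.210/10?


Network: 77.128.0.0
Broadcast: 77.191.255.255
First usable = network + 1
Last usable = broadcast - 1
Range: 77.128.0.1 to 77.191.255.254


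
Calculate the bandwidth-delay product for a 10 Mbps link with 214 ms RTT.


BDP = bandwidth * RTT
= 10 Mbps * 214 ms
= 10 * 1e6 * 214 / 1000 bits
= 2140000 bits
= 267500 bytes
= 261.2305 KB
BDP = 2140000 bits (267500 bytes)


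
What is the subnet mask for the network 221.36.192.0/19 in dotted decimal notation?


/19 means 19 network bits, 13 host bits
Binary: 11111111111111111110000000000000
Mask: 255.255.224.0


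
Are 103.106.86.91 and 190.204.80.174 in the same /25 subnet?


Mask: 255.255.255.128
103.106.86.91 AND mask = 103.106.86.0
190.204.80.174 AND mask = 190.204.80.128
No, different subnets (103.106.86.0 vs 190.204.80.128)


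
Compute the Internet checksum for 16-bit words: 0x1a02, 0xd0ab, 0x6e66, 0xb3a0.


Sum all words (with carry folding):
+ 0x1a02 = 0x1a02
+ 0xd0ab = 0xeaad
+ 0x6e66 = 0x5914
+ 0xb3a0 = 0x0cb5
One's complement: ~0x0cb5
Checksum = 0xf34a


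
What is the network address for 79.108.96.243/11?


IP:   01001111.01101100.01100000.11110011
Mask: 11111111.11100000.00000000.00000000
AND operation:
Net:  01001111.01100000.00000000.00000000
Network: 79.96.0.0/11


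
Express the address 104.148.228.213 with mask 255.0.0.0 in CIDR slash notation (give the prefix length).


Binary: 11111111.00000000.00000000.00000000
Count leading 1s
Prefix: /8


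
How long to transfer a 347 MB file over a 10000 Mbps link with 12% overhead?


Effective throughput = 10000 * (1 - 12/100) = 8800 Mbps
File size in Mb = 347 * 8 = 2776 Mb
Time = 2776 / 8800
Time = 0.3155 seconds


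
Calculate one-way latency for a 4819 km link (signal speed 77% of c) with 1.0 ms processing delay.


Speed = 0.77 * 3e5 km/s = 231000 km/s
Propagation delay = 4819 / 231000 = 0.0209 s = 20.8615 ms
Processing delay = 1.0 ms
Total one-way latency = 21.8615 ms


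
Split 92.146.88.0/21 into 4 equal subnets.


New prefix = 21 + 2 = 23
Each subnet has 512 addresses
  92.146.88.0/23
  92.146.90.0/23
  92.146.92.0/23
  92.146.94.0/23
Subnets: 92.146.88.0/23, 92.146.90.0/23, 92.146.92.0/23, 92.146.94.0/23


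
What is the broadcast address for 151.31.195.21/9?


Network: 151.0.0.0/9
Host bits = 23
Set all host bits to 1:
Broadcast: 151.127.255.255


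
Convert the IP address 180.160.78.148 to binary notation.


180 = 10110100
160 = 10100000
78 = 01001110
148 = 10010100
Binary: 10110100.10100000.01001110.10010100


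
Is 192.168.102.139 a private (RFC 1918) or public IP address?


RFC 1918 private ranges:
  10.0.0.0/8 (10.0.0.0 - 10.255.255.255)
  172.16.0.0/12 (172.16.0.0 - 172.31.255.255)
  192.168.0.0/16 (192.168.0.0 - 192.168.255.255)
Private (in 192.168.0.0/16)


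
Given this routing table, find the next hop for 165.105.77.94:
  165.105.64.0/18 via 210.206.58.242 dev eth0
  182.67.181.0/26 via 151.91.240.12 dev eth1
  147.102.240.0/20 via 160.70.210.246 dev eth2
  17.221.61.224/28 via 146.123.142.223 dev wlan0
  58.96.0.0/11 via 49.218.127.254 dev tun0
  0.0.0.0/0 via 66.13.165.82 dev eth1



Longest prefix match for 165.105.77.94:
  /18 165.105.64.0: MATCH
  /26 182.67.181.0: no
  /20 147.102.240.0: no
  /28 17.221.61.224: no
  /11 58.96.0.0: no
  /0 0.0.0.0: MATCH
Selected: next-hop 210.206.58.242 via eth0 (matched /18)


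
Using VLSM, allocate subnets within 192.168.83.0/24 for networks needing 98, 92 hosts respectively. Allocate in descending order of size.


98 hosts -> /25 (126 usable): 192.168.83.0/25
92 hosts -> /25 (126 usable): 192.168.83.128/25
Allocation: 192.168.83.0/25 (98 hosts, 126 usable); 192.168.83.128/25 (92 hosts, 126 usable)


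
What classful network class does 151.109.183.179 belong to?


First octet: 151
Binary: 10010111
10xxxxxx -> Class B (128-191)
Class B, default mask 255.255.0.0 (/16)


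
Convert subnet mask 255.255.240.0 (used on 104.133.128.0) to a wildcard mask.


Subnet mask: 255.255.240.0
Wildcard = 255.255.255.255 - subnet mask
255 - 255 = 0
255 - 255 = 0
255 - 240 = 15
255 - 0 = 255
Wildcard: 0.0.15.255


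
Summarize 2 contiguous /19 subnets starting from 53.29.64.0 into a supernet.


Original prefix: /19
Number of subnets: 2 = 2^1
New prefix = 19 - 1 = 18
Supernet: 53.29.64.0/18


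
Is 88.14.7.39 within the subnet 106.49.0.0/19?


Subnet network: 106.49.0.0
Test IP AND mask: 88.14.0.0
No, 88.14.7.39 is not in 106.49.0.0/19


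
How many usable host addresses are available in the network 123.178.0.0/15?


Host bits = 32 - 15 = 17
Total addresses = 2^17 = 131072
Usable = total - 2 (network and broadcast)
Usable hosts: 131070


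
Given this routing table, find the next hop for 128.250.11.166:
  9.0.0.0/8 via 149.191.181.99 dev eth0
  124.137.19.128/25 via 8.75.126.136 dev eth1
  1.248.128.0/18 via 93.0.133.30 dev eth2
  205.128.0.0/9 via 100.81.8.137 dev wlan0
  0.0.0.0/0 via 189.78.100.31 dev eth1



Longest prefix match for 128.250.11.166:
  /8 9.0.0.0: no
  /25 124.137.19.128: no
  /18 1.248.128.0: no
  /9 205.128.0.0: no
  /0 0.0.0.0: MATCH
Selected: next-hop 189.78.100.31 via eth1 (matched /0)


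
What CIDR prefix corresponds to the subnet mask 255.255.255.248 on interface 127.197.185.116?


Binary: 11111111.11111111.11111111.11111000
Count leading 1s
Prefix: /29


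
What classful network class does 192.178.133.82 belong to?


First octet: 192
Binary: 11000000
110xxxxx -> Class C (192-223)
Class C, default mask 255.255.255.0 (/24)


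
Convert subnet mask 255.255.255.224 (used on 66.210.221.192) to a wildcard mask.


Subnet mask: 255.255.255.224
Wildcard = 255.255.255.255 - subnet mask
255 - 255 = 0
255 - 255 = 0
255 - 255 = 0
255 - 224 = 31
Wildcard: 0.0.0.31


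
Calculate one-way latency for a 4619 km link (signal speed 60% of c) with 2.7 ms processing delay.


Speed = 0.6 * 3e5 km/s = 180000 km/s
Propagation delay = 4619 / 180000 = 0.0257 s = 25.6611 ms
Processing delay = 2.7 ms
Total one-way latency = 28.3611 ms


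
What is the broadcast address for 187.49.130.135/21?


Network: 187.49.128.0/21
Host bits = 11
Set all host bits to 1:
Broadcast: 187.49.135.255


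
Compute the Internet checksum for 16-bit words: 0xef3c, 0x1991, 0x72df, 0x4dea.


Sum all words (with carry folding):
+ 0xef3c = 0xef3c
+ 0x1991 = 0x08ce
+ 0x72df = 0x7bad
+ 0x4dea = 0xc997
One's complement: ~0xc997
Checksum = 0x3668


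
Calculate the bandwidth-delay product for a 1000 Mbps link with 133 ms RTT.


BDP = bandwidth * RTT
= 1000 Mbps * 133 ms
= 1000 * 1e6 * 133 / 1000 bits
= 133000000 bits
= 16625000 bytes
= 16235.3516 KB
BDP = 133000000 bits (16625000 bytes)


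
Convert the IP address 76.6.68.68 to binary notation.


76 = 01001100
6 = 00000110
68 = 01000100
68 = 01000100
Binary: 01001100.00000110.01000100.01000100


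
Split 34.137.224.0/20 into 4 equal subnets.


New prefix = 20 + 2 = 22
Each subnet has 1024 addresses
  34.137.224.0/22
  34.137.228.0/22
  34.137.232.0/22
  34.137.236.0/22
Subnets: 34.137.224.0/22, 34.137.228.0/22, 34.137.232.0/22, 34.137.236.0/22


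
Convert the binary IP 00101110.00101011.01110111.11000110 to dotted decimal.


00101110 = 46
00101011 = 43
01110111 = 119
11000110 = 198
IP: 46.43.119.198


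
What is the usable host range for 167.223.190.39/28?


Network: 167.223.190.32
Broadcast: 167.223.190.47
First usable = network + 1
Last usable = broadcast - 1
Range: 167.223.190.33 to 167.223.190.46


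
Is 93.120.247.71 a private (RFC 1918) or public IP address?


RFC 1918 private ranges:
  10.0.0.0/8 (10.0.0.0 - 10.255.255.255)
  172.16.0.0/12 (172.16.0.0 - 172.31.255.255)
  192.168.0.0/16 (192.168.0.0 - 192.168.255.255)
Public (not in any RFC 1918 range)


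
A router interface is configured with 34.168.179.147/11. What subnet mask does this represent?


/11 means 11 network bits, 21 host bits
Binary: 11111111111000000000000000000000
Mask: 255.224.0.0


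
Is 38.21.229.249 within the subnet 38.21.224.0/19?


Subnet network: 38.21.224.0
Test IP AND mask: 38.21.224.0
Yes, 38.21.229.249 is in 38.21.224.0/19


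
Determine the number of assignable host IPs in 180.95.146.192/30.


Host bits = 32 - 30 = 2
Total addresses = 2^2 = 4
Usable = total - 2 (network and broadcast)
Usable hosts: 2


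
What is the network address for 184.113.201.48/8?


IP:   10111000.01110001.11001001.00110000
Mask: 11111111.00000000.00000000.00000000
AND operation:
Net:  10111000.00000000.00000000.00000000
Network: 184.0.0.0/8


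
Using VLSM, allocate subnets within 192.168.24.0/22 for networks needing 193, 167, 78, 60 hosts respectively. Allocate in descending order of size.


193 hosts -> /24 (254 usable): 192.168.24.0/24
167 hosts -> /24 (254 usable): 192.168.25.0/24
78 hosts -> /25 (126 usable): 192.168.26.0/25
60 hosts -> /26 (62 usable): 192.168.26.128/26
Allocation: 192.168.24.0/24 (193 hosts, 254 usable); 192.168.25.0/24 (167 hosts, 254 usable); 192.168.26.0/25 (78 hosts, 126 usable); 192.168.26.128/26 (60 hosts, 62 usable)


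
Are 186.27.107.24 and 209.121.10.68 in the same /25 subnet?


Mask: 255.255.255.128
186.27.107.24 AND mask = 186.27.107.0
209.121.10.68 AND mask = 209.121.10.0
No, different subnets (186.27.107.0 vs 209.121.10.0)


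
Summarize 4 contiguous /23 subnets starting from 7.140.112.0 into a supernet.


Original prefix: /23
Number of subnets: 4 = 2^2
New prefix = 23 - 2 = 21
Supernet: 7.140.112.0/21


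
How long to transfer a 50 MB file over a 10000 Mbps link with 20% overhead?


Effective throughput = 10000 * (1 - 20/100) = 8000 Mbps
File size in Mb = 50 * 8 = 400 Mb
Time = 400 / 8000
Time = 0.05 seconds


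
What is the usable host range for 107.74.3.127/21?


Network: 107.74.0.0
Broadcast: 107.74.7.255
First usable = network + 1
Last usable = broadcast - 1
Range: 107.74.0.1 to 107.74.7.254


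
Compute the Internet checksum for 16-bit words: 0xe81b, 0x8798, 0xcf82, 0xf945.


Sum all words (with carry folding):
+ 0xe81b = 0xe81b
+ 0x8798 = 0x6fb4
+ 0xcf82 = 0x3f37
+ 0xf945 = 0x387d
One's complement: ~0x387d
Checksum = 0xc782


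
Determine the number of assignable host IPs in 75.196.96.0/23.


Host bits = 32 - 23 = 9
Total addresses = 2^9 = 512
Usable = total - 2 (network and broadcast)
Usable hosts: 510


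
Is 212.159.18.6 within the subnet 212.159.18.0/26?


Subnet network: 212.159.18.0
Test IP AND mask: 212.159.18.0
Yes, 212.159.18.6 is in 212.159.18.0/26


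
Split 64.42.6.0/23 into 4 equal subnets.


New prefix = 23 + 2 = 25
Each subnet has 128 addresses
  64.42.6.0/25
  64.42.6.128/25
  64.42.7.0/25
  64.42.7.128/25
Subnets: 64.42.6.0/25, 64.42.6.128/25, 64.42.7.0/25, 64.42.7.128/25


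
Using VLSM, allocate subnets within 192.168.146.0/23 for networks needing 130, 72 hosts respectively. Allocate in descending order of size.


130 hosts -> /24 (254 usable): 192.168.146.0/24
72 hosts -> /25 (126 usable): 192.168.147.0/25
Allocation: 192.168.146.0/24 (130 hosts, 254 usable); 192.168.147.0/25 (72 hosts, 126 usable)


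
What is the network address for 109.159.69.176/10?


IP:   01101101.10011111.01000101.10110000
Mask: 11111111.11000000.00000000.00000000
AND operation:
Net:  01101101.10000000.00000000.00000000
Network: 109.128.0.0/10


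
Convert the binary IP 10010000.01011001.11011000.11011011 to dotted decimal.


10010000 = 144
01011001 = 89
11011000 = 216
11011011 = 219
IP: 144.89.216.219


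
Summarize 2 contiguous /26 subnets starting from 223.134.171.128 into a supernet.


Original prefix: /26
Number of subnets: 2 = 2^1
New prefix = 26 - 1 = 25
Supernet: 223.134.171.128/25


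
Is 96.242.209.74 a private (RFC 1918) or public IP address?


RFC 1918 private ranges:
  10.0.0.0/8 (10.0.0.0 - 10.255.255.255)
  172.16.0.0/12 (172.16.0.0 - 172.31.255.255)
  192.168.0.0/16 (192.168.0.0 - 192.168.255.255)
Public (not in any RFC 1918 range)


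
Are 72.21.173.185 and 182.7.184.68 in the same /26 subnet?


Mask: 255.255.255.192
72.21.173.185 AND mask = 72.21.173.128
182.7.184.68 AND mask = 182.7.184.64
No, different subnets (72.21.173.128 vs 182.7.184.64)


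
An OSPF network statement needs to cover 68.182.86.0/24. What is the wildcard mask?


Subnet mask: 255.255.255.0
Wildcard = 255.255.255.255 - subnet mask
255 - 255 = 0
255 - 255 = 0
255 - 255 = 0
255 - 0 = 255
Wildcard: 0.0.0.255


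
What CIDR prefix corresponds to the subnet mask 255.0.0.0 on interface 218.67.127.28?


Binary: 11111111.00000000.00000000.00000000
Count leading 1s
Prefix: /8


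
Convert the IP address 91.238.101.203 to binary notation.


91 = 01011011
238 = 11101110
101 = 01100101
203 = 11001011
Binary: 01011011.11101110.01100101.11001011


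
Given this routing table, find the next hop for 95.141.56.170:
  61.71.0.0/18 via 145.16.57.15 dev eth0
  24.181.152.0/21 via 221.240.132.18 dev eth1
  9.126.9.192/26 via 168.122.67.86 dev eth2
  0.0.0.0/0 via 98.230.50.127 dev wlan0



Longest prefix match for 95.141.56.170:
  /18 61.71.0.0: no
  /21 24.181.152.0: no
  /26 9.126.9.192: no
  /0 0.0.0.0: MATCH
Selected: next-hop 98.230.50.127 via wlan0 (matched /0)


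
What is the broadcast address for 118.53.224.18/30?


Network: 118.53.224.16/30
Host bits = 2
Set all host bits to 1:
Broadcast: 118.53.224.19


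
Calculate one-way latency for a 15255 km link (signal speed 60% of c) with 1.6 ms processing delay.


Speed = 0.6 * 3e5 km/s = 180000 km/s
Propagation delay = 15255 / 180000 = 0.0848 s = 84.75 ms
Processing delay = 1.6 ms
Total one-way latency = 86.35 ms


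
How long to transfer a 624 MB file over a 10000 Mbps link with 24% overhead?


Effective throughput = 10000 * (1 - 24/100) = 7600 Mbps
File size in Mb = 624 * 8 = 4992 Mb
Time = 4992 / 7600
Time = 0.6568 seconds


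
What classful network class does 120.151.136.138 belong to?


First octet: 120
Binary: 01111000
0xxxxxxx -> Class A (1-126)
Class A, default mask 255.0.0.0 (/8)


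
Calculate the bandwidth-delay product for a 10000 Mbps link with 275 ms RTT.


BDP = bandwidth * RTT
= 10000 Mbps * 275 ms
= 10000 * 1e6 * 275 / 1000 bits
= 2750000000 bits
= 343750000 bytes
= 335693.3594 KB
BDP = 2750000000 bits (343750000 bytes)


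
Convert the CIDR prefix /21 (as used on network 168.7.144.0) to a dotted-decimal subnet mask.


/21 means 21 network bits, 11 host bits
Binary: 11111111111111111111100000000000
Mask: 255.255.248.0


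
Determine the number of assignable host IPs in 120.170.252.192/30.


Host bits = 32 - 30 = 2
Total addresses = 2^2 = 4
Usable = total - 2 (network and broadcast)
Usable hosts: 2


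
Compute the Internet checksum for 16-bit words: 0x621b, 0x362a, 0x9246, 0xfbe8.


Sum all words (with carry folding):
+ 0x621b = 0x621b
+ 0x362a = 0x9845
+ 0x9246 = 0x2a8c
+ 0xfbe8 = 0x2675
One's complement: ~0x2675
Checksum = 0xd98a


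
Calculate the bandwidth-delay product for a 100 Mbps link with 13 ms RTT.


BDP = bandwidth * RTT
= 100 Mbps * 13 ms
= 100 * 1e6 * 13 / 1000 bits
= 1300000 bits
= 162500 bytes
= 158.6914 KB
BDP = 1300000 bits (162500 bytes)


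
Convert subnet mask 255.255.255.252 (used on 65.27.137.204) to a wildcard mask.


Subnet mask: 255.255.255.252
Wildcard = 255.255.255.255 - subnet mask
255 - 255 = 0
255 - 255 = 0
255 - 255 = 0
255 - 252 = 3
Wildcard: 0.0.0.3


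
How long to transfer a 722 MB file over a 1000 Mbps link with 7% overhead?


Effective throughput = 1000 * (1 - 7/100) = 930.0 Mbps
File size in Mb = 722 * 8 = 5776 Mb
Time = 5776 / 930.0
Time = 6.2108 seconds


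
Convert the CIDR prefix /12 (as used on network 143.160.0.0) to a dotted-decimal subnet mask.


/12 means 12 network bits, 20 host bits
Binary: 11111111111100000000000000000000
Mask: 255.240.0.0


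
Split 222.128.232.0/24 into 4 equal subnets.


New prefix = 24 + 2 = 26
Each subnet has 64 addresses
  222.128.232.0/26
  222.128.232.64/26
  222.128.232.128/26
  222.128.232.192/26
Subnets: 222.128.232.0/26, 222.128.232.64/26, 222.128.232.128/26, 222.128.232.192/26


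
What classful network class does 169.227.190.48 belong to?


First octet: 169
Binary: 10101001
10xxxxxx -> Class B (128-191)
Class B, default mask 255.255.0.0 (/16)


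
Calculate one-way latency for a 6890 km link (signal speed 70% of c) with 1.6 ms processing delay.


Speed = 0.7 * 3e5 km/s = 210000 km/s
Propagation delay = 6890 / 210000 = 0.0328 s = 32.8095 ms
Processing delay = 1.6 ms
Total one-way latency = 34.4095 ms


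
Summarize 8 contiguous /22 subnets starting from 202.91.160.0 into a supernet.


Original prefix: /22
Number of subnets: 8 = 2^3
New prefix = 22 - 3 = 19
Supernet: 202.91.160.0/19


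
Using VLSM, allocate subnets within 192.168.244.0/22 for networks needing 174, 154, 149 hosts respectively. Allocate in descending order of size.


174 hosts -> /24 (254 usable): 192.168.244.0/24
154 hosts -> /24 (254 usable): 192.168.245.0/24
149 hosts -> /24 (254 usable): 192.168.246.0/24
Allocation: 192.168.244.0/24 (174 hosts, 254 usable); 192.168.245.0/24 (154 hosts, 254 usable); 192.168.246.0/24 (149 hosts, 254 usable)


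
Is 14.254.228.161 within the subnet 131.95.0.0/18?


Subnet network: 131.95.0.0
Test IP AND mask: 14.254.192.0
No, 14.254.228.161 is not in 131.95.0.0/18


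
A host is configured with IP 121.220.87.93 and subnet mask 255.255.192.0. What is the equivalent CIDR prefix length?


Binary: 11111111.11111111.11000000.00000000
Count leading 1s
Prefix: /18


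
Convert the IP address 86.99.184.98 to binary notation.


86 = 01010110
99 = 01100011
184 = 10111000
98 = 01100010
Binary: 01010110.01100011.10111000.01100010


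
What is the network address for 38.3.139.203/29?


IP:   00100110.00000011.10001011.11001011
Mask: 11111111.11111111.11111111.11111000
AND operation:
Net:  00100110.00000011.10001011.11001000
Network: 38.3.139.200/29


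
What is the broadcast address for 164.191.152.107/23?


Network: 164.191.152.0/23
Host bits = 9
Set all host bits to 1:
Broadcast: 164.191.153.255


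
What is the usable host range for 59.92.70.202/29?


Network: 59.92.70.200
Broadcast: 59.92.70.207
First usable = network + 1
Last usable = broadcast - 1
Range: 59.92.70.201 to 59.92.70.206


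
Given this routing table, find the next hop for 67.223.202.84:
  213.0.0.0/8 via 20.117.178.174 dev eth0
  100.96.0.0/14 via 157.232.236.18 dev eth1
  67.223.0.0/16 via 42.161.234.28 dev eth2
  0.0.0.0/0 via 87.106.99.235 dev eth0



Longest prefix match for 67.223.202.84:
  /8 213.0.0.0: no
  /14 100.96.0.0: no
  /16 67.223.0.0: MATCH
  /0 0.0.0.0: MATCH
Selected: next-hop 42.161.234.28 via eth2 (matched /16)


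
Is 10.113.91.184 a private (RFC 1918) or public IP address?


RFC 1918 private ranges:
  10.0.0.0/8 (10.0.0.0 - 10.255.255.255)
  172.16.0.0/12 (172.16.0.0 - 172.31.255.255)
  192.168.0.0/16 (192.168.0.0 - 192.168.255.255)
Private (in 10.0.0.0/8)


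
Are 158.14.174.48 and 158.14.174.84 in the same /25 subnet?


Mask: 255.255.255.128
158.14.174.48 AND mask = 158.14.174.0
158.14.174.84 AND mask = 158.14.174.0
Yes, same subnet (158.14.174.0)


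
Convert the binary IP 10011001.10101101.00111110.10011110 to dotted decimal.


10011001 = 153
10101101 = 173
00111110 = 62
10011110 = 158
IP: 153.173.62.158


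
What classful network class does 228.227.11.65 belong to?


First octet: 228
Binary: 11100100
1110xxxx -> Class D (224-239)
Class D (multicast), default mask N/A


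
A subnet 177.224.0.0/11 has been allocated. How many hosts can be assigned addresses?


Host bits = 32 - 11 = 21
Total addresses = 2^21 = 2097152
Usable = total - 2 (network and broadcast)
Usable hosts: 2097150


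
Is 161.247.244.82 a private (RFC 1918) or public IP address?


RFC 1918 private ranges:
  10.0.0.0/8 (10.0.0.0 - 10.255.255.255)
  172.16.0.0/12 (172.16.0.0 - 172.31.255.255)
  192.168.0.0/16 (192.168.0.0 - 192.168.255.255)
Public (not in any RFC 1918 range)


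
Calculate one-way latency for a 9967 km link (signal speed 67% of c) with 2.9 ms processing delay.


Speed = 0.67 * 3e5 km/s = 201000 km/s
Propagation delay = 9967 / 201000 = 0.0496 s = 49.5871 ms
Processing delay = 2.9 ms
Total one-way latency = 52.4871 ms


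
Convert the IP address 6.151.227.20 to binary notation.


6 = 00000110
151 = 10010111
227 = 11100011
20 = 00010100
Binary: 00000110.10010111.11100011.00010100


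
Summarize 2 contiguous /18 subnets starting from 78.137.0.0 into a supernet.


Original prefix: /18
Number of subnets: 2 = 2^1
New prefix = 18 - 1 = 17
Supernet: 78.137.0.0/17


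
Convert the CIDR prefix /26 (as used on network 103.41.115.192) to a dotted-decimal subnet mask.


/26 means 26 network bits, 6 host bits
Binary: 11111111111111111111111111000000
Mask: 255.255.255.192


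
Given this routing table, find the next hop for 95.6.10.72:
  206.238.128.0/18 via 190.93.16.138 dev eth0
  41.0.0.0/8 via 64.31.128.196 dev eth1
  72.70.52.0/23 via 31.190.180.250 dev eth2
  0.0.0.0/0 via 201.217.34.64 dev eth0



Longest prefix match for 95.6.10.72:
  /18 206.238.128.0: no
  /8 41.0.0.0: no
  /23 72.70.52.0: no
  /0 0.0.0.0: MATCH
Selected: next-hop 201.217.34.64 via eth0 (matched /0)


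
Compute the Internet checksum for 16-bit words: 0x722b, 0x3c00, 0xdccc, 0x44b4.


Sum all words (with carry folding):
+ 0x722b = 0x722b
+ 0x3c00 = 0xae2b
+ 0xdccc = 0x8af8
+ 0x44b4 = 0xcfac
One's complement: ~0xcfac
Checksum = 0x3053


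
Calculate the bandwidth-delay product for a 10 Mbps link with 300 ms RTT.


BDP = bandwidth * RTT
= 10 Mbps * 300 ms
= 10 * 1e6 * 300 / 1000 bits
= 3000000 bits
= 375000 bytes
= 366.2109 KB
BDP = 3000000 bits (375000 bytes)


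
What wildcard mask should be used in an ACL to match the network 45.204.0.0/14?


Subnet mask: 255.252.0.0
Wildcard = 255.255.255.255 - subnet mask
255 - 255 = 0
255 - 252 = 3
255 - 0 = 255
255 - 0 = 255
Wildcard: 0.3.255.255


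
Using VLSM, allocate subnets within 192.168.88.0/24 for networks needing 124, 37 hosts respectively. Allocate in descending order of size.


124 hosts -> /25 (126 usable): 192.168.88.0/25
37 hosts -> /26 (62 usable): 192.168.88.128/26
Allocation: 192.168.88.0/25 (124 hosts, 126 usable); 192.168.88.128/26 (37 hosts, 62 usable)


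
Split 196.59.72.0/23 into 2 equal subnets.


New prefix = 23 + 1 = 24
Each subnet has 256 addresses
  196.59.72.0/24
  196.59.73.0/24
Subnets: 196.59.72.0/24, 196.59.73.0/24


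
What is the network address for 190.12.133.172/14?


IP:   10111110.00001100.10000101.10101100
Mask: 11111111.11111100.00000000.00000000
AND operation:
Net:  10111110.00001100.00000000.00000000
Network: 190.12.0.0/14


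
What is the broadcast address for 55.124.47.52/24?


Network: 55.124.47.0/24
Host bits = 8
Set all host bits to 1:
Broadcast: 55.124.47.255


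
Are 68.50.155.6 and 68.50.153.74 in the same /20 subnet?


Mask: 255.255.240.0
68.50.155.6 AND mask = 68.50.144.0
68.50.153.74 AND mask = 68.50.144.0
Yes, same subnet (68.50.144.0)


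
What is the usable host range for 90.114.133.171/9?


Network: 90.0.0.0
Broadcast: 90.127.255.255
First usable = network + 1
Last usable = broadcast - 1
Range: 90.0.0.1 to 90.127.255.254


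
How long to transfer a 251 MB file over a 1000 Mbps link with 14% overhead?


Effective throughput = 1000 * (1 - 14/100) = 860 Mbps
File size in Mb = 251 * 8 = 2008 Mb
Time = 2008 / 860
Time = 2.3349 seconds


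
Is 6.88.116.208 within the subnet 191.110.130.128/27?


Subnet network: 191.110.130.128
Test IP AND mask: 6.88.116.192
No, 6.88.116.208 is not in 191.110.130.128/27


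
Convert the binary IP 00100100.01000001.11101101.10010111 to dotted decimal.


00100100 = 36
01000001 = 65
11101101 = 237
10010111 = 151
IP: 36.65.237.151


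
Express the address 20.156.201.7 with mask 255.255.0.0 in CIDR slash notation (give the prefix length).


Binary: 11111111.11111111.00000000.00000000
Count leading 1s
Prefix: /16


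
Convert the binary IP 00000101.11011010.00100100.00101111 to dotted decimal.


00000101 = 5
11011010 = 218
00100100 = 36
00101111 = 47
IP: 5.218.36.47


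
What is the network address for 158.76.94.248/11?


IP:   10011110.01001100.01011110.11111000
Mask: 11111111.11100000.00000000.00000000
AND operation:
Net:  10011110.01000000.00000000.00000000
Network: 158.64.0.0/11


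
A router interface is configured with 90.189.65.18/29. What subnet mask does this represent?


/29 means 29 network bits, 3 host bits
Binary: 11111111111111111111111111111000
Mask: 255.255.255.248


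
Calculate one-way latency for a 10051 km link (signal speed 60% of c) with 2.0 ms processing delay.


Speed = 0.6 * 3e5 km/s = 180000 km/s
Propagation delay = 10051 / 180000 = 0.0558 s = 55.8389 ms
Processing delay = 2.0 ms
Total one-way latency = 57.8389 ms


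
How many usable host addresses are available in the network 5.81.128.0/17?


Host bits = 32 - 17 = 15
Total addresses = 2^15 = 32768
Usable = total - 2 (network and broadcast)
Usable hosts: 32766


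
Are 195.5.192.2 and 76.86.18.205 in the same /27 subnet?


Mask: 255.255.255.224
195.5.192.2 AND mask = 195.5.192.0
76.86.18.205 AND mask = 76.86.18.192
No, different subnets (195.5.192.0 vs 76.86.18.192)


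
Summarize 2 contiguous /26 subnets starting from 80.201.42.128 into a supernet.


Original prefix: /26
Number of subnets: 2 = 2^1
New prefix = 26 - 1 = 25
Supernet: 80.201.42.128/25


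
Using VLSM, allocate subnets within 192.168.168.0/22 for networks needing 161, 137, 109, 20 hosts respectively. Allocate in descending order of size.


161 hosts -> /24 (254 usable): 192.168.168.0/24
137 hosts -> /24 (254 usable): 192.168.169.0/24
109 hosts -> /25 (126 usable): 192.168.170.0/25
20 hosts -> /27 (30 usable): 192.168.170.128/27
Allocation: 192.168.168.0/24 (161 hosts, 254 usable); 192.168.169.0/24 (137 hosts, 254 usable); 192.168.170.0/25 (109 hosts, 126 usable); 192.168.170.128/27 (20 hosts, 30 usable)


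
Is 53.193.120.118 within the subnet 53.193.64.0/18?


Subnet network: 53.193.64.0
Test IP AND mask: 53.193.64.0
Yes, 53.193.120.118 is in 53.193.64.0/18


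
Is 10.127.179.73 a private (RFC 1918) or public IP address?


RFC 1918 private ranges:
  10.0.0.0/8 (10.0.0.0 - 10.255.255.255)
  172.16.0.0/12 (172.16.0.0 - 172.31.255.255)
  192.168.0.0/16 (192.168.0.0 - 192.168.255.255)
Private (in 10.0.0.0/8)


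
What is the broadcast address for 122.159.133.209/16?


Network: 122.159.0.0/16
Host bits = 16
Set all host bits to 1:
Broadcast: 122.159.255.255


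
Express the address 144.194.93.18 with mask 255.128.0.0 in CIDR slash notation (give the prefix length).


Binary: 11111111.10000000.00000000.00000000
Count leading 1s
Prefix: /9


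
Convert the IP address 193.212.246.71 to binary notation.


193 = 11000001
212 = 11010100
246 = 11110110
71 = 01000111
Binary: 11000001.11010100.11110110.01000111


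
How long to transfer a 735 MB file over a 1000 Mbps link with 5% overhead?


Effective throughput = 1000 * (1 - 5/100) = 950 Mbps
File size in Mb = 735 * 8 = 5880 Mb
Time = 5880 / 950
Time = 6.1895 seconds


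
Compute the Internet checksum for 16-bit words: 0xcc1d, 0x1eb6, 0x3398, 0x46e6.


Sum all words (with carry folding):
+ 0xcc1d = 0xcc1d
+ 0x1eb6 = 0xead3
+ 0x3398 = 0x1e6c
+ 0x46e6 = 0x6552
One's complement: ~0x6552
Checksum = 0x9aad


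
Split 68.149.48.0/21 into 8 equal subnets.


New prefix = 21 + 3 = 24
Each subnet has 256 addresses
  68.149.48.0/24
  68.149.49.0/24
  68.149.50.0/24
  68.149.51.0/24
  68.149.52.0/24
  68.149.53.0/24
  68.149.54.0/24
  68.149.55.0/24
Subnets: 68.149.48.0/24, 68.149.49.0/24, 68.149.50.0/24, 68.149.51.0/24, 68.149.52.0/24, 68.149.53.0/24, 68.149.54.0/24, 68.149.55.0/24


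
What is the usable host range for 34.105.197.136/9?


Network: 34.0.0.0
Broadcast: 34.127.255.255
First usable = network + 1
Last usable = broadcast - 1
Range: 34.0.0.1 to 34.127.255.254


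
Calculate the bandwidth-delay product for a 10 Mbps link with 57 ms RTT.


BDP = bandwidth * RTT
= 10 Mbps * 57 ms
= 10 * 1e6 * 57 / 1000 bits
= 570000 bits
= 71250 bytes
= 69.5801 KB
BDP = 570000 bits (71250 bytes)


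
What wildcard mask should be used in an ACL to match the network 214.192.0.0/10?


Subnet mask: 255.192.0.0
Wildcard = 255.255.255.255 - subnet mask
255 - 255 = 0
255 - 192 = 63
255 - 0 = 255
255 - 0 = 255
Wildcard: 0.63.255.255


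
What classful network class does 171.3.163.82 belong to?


First octet: 171
Binary: 10101011
10xxxxxx -> Class B (128-191)
Class B, default mask 255.255.0.0 (/16)


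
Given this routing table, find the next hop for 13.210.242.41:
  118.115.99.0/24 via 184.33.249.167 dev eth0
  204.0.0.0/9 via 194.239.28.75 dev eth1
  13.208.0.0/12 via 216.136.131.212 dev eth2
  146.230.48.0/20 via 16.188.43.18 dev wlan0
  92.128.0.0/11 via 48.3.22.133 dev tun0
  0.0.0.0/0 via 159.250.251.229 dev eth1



Longest prefix match for 13.210.242.41:
  /24 118.115.99.0: no
  /9 204.0.0.0: no
  /12 13.208.0.0: MATCH
  /20 146.230.48.0: no
  /11 92.128.0.0: no
  /0 0.0.0.0: MATCH
Selected: next-hop 216.136.131.212 via eth2 (matched /12)


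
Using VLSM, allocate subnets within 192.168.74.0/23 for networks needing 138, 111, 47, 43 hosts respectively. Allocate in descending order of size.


138 hosts -> /24 (254 usable): 192.168.74.0/24
111 hosts -> /25 (126 usable): 192.168.75.0/25
47 hosts -> /26 (62 usable): 192.168.75.128/26
43 hosts -> /26 (62 usable): 192.168.75.192/26
Allocation: 192.168.74.0/24 (138 hosts, 254 usable); 192.168.75.0/25 (111 hosts, 126 usable); 192.168.75.128/26 (47 hosts, 62 usable); 192.168.75.192/26 (43 hosts, 62 usable)


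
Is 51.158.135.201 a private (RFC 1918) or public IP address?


RFC 1918 private ranges:
  10.0.0.0/8 (10.0.0.0 - 10.255.255.255)
  172.16.0.0/12 (172.16.0.0 - 172.31.255.255)
  192.168.0.0/16 (192.168.0.0 - 192.168.255.255)
Public (not in any RFC 1918 range)


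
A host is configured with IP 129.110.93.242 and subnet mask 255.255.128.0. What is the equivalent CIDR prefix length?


Binary: 11111111.11111111.10000000.00000000
Count leading 1s
Prefix: /17


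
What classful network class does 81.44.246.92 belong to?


First octet: 81
Binary: 01010001
0xxxxxxx -> Class A (1-126)
Class A, default mask 255.0.0.0 (/8)


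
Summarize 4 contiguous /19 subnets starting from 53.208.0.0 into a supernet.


Original prefix: /19
Number of subnets: 4 = 2^2
New prefix = 19 - 2 = 17
Supernet: 53.208.0.0/17


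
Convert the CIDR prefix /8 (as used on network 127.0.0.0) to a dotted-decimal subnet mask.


/8 means 8 network bits, 24 host bits
Binary: 11111111000000000000000000000000
Mask: 255.0.0.0
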